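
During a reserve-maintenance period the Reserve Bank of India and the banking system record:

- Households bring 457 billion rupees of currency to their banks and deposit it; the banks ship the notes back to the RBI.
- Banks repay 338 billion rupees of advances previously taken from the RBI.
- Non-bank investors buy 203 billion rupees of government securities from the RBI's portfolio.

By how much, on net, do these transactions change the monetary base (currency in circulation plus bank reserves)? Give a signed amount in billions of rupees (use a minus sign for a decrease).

-541 billion

Currency deposit 457 billion rupees: just a shift between currency and reserves — both are base money → 0.
Discount-window repayment 338 billion rupees: RBI balance sheet contracts → −338B.
Asset sale (to non-banks) 203 billion rupees: RBI balance sheet contracts → −203B.
Net: 0 − 338 − 203 = -541 billion.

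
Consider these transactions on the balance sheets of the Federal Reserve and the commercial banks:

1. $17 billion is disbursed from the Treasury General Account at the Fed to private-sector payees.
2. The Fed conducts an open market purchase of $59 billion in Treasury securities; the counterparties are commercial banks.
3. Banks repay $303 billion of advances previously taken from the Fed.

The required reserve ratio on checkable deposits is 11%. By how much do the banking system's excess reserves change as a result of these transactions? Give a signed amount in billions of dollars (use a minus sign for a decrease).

Government spending $17 billion: reserves +$17B, deposits +$17B.
OMO purchase (from banks) $59 billion: reserves +$59B, deposits 0.
Discount-window repayment $303 billion: reserves −$303B, deposits 0.
Totals: Δreserves = −$227B, Δdeposits = +$17B.
Δrequired reserves = 11% × +$17B = +$1.87B.
Δexcess reserves = Δreserves − Δrequired = −$227B − (+$1.87B) = -$228.87 billion.

-$228.87 billion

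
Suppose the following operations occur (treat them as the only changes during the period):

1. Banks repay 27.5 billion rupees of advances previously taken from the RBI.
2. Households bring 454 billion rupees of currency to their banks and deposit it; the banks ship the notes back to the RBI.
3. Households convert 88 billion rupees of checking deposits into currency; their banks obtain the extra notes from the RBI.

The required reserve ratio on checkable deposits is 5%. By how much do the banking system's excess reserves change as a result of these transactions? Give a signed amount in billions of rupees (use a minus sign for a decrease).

+320.2 billion

Discount-window repayment 27.5 billion rupees: reserves −27.5B, deposits 0.
Currency deposit 454 billion rupees: reserves +454B, deposits +454B.
Currency withdrawal 88 billion rupees: reserves −88B, deposits −88B.
Totals: Δreserves = +338.5B, Δdeposits = +366B.
Δrequired reserves = 5% × +366B = +18.3B.
Δexcess reserves = Δreserves − Δrequired = +338.5B − (+18.3B) = +320.2 billion.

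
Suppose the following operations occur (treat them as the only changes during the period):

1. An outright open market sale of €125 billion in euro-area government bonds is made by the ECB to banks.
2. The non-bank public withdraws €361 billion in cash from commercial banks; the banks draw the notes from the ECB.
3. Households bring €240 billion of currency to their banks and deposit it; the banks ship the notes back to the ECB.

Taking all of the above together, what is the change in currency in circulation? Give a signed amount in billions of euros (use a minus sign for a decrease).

+€121 billion

OMO sale (to banks) €125 billion: no currency enters or leaves circulation → 0.
Currency withdrawal €361 billion: notes leave the central bank → +€361B.
Currency deposit €240 billion: notes return to the central bank → −€240B.
Net: 0 + 361 − 240 = +€121 billion.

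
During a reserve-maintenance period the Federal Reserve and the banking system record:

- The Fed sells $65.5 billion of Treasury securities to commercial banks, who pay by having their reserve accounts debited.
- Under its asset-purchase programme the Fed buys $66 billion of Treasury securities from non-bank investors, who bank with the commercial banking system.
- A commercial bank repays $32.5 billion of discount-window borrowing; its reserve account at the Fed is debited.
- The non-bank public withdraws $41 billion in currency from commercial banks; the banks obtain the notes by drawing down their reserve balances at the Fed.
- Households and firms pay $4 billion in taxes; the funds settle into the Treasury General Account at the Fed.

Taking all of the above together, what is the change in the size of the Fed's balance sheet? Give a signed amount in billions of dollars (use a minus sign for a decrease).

-$32 billion

Fed balance sheet:
  Assets:      Securities +$0.5B, Loans to banks −$32.5B
  Liabilities: Bank reserves −$77B, Currency in circulation +$41B, Government deposits +$4B
Commercial banking system:
  Assets:      Reserves at CB −$77B, Securities +$65.5B
  Liabilities: Checkable deposits +$21B, Borrowings from CB −$32.5B
Change in total Fed assets = -$32 billion.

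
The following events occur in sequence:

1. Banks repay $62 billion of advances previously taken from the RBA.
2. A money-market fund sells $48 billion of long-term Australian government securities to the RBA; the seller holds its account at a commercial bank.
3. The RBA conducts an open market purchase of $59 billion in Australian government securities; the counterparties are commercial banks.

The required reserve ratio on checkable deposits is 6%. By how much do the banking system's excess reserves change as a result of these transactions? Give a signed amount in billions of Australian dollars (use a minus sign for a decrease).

Discount-window repayment $62 billion: reserves −$62B, deposits 0.
Asset purchase (from non-banks) $48 billion: reserves +$48B, deposits +$48B.
OMO purchase (from banks) $59 billion: reserves +$59B, deposits 0.
Totals: Δreserves = +$45B, Δdeposits = +$48B.
Δrequired reserves = 6% × +$48B = +$2.88B.
Δexcess reserves = Δreserves − Δrequired = +$45B − (+$2.88B) = +$42.12 billion.

+$42.12 billion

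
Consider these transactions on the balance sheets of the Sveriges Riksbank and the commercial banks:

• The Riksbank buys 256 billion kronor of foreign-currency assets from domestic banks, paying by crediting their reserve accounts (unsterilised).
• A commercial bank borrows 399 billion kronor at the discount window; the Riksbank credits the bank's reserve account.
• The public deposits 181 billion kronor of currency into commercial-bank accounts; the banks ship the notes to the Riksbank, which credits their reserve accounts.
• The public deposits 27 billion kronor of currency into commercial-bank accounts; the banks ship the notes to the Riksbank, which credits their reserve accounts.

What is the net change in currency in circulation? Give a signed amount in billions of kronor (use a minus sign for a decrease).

-208 billion

FX purchase 256 billion kronor: no currency enters or leaves circulation → 0.
Discount-window loan 399 billion kronor: no currency enters or leaves circulation → 0.
Currency deposit 181 billion kronor: notes return to the central bank → −181B.
Currency deposit 27 billion kronor: notes return to the central bank → −27B.
Net: 0 + 0 − 181 − 27 = -208 billion.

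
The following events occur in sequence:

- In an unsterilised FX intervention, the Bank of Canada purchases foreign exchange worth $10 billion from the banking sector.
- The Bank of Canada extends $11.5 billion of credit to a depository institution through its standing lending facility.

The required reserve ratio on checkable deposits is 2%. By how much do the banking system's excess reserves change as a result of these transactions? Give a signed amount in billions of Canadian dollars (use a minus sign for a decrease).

+$21.5 billion

FX purchase $10 billion: reserves +$10B, deposits 0.
Discount-window loan $11.5 billion: reserves +$11.5B, deposits 0.
Totals: Δreserves = +$21.5B, Δdeposits = 0.
Δrequired reserves = 2% × 0 = 0.
Δexcess reserves = Δreserves − Δrequired = +$21.5B − (0) = +$21.5 billion.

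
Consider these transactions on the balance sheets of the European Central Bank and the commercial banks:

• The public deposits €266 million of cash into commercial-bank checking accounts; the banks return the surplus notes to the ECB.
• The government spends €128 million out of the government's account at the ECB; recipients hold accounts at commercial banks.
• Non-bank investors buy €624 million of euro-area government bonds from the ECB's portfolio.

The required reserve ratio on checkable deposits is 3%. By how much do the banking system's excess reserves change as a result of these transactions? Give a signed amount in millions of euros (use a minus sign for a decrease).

-€223.1 million

Currency deposit €266 million: reserves +€266M, deposits +€266M.
Government spending €128 million: reserves +€128M, deposits +€128M.
Asset sale (to non-banks) €624 million: reserves −€624M, deposits −€624M.
Totals: Δreserves = −€230M, Δdeposits = −€230M.
Δrequired reserves = 3% × −€230M = −€6.9M.
Δexcess reserves = Δreserves − Δrequired = −€230M − (−€6.9M) = -€223.1 million.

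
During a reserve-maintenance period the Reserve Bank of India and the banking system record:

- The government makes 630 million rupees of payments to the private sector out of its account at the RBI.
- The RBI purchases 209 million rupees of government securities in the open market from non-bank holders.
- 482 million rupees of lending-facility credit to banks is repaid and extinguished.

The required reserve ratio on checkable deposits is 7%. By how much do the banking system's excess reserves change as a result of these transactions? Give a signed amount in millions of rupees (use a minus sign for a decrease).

Government spending 630 million rupees: reserves +630M, deposits +630M.
Asset purchase (from non-banks) 209 million rupees: reserves +209M, deposits +209M.
Discount-window repayment 482 million rupees: reserves −482M, deposits 0.
Totals: Δreserves = +357M, Δdeposits = +839M.
Δrequired reserves = 7% × +839M = +58.73M.
Δexcess reserves = Δreserves − Δrequired = +357M − (+58.73M) = +298.27 million.

+298.27 million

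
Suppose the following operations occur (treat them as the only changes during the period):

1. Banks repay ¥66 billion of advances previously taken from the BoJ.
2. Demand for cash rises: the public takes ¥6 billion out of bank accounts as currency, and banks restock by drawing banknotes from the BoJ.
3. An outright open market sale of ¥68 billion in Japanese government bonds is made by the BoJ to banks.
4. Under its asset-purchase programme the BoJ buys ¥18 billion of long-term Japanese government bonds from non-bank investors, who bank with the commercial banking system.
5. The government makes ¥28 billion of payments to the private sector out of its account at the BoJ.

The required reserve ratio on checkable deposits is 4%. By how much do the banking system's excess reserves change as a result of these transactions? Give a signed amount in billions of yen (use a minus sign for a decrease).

Discount-window repayment ¥66 billion: reserves −¥66B, deposits 0.
Currency withdrawal ¥6 billion: reserves −¥6B, deposits −¥6B.
OMO sale (to banks) ¥68 billion: reserves −¥68B, deposits 0.
Asset purchase (from non-banks) ¥18 billion: reserves +¥18B, deposits +¥18B.
Government spending ¥28 billion: reserves +¥28B, deposits +¥28B.
Totals: Δreserves = −¥94B, Δdeposits = +¥40B.
Δrequired reserves = 4% × +¥40B = +¥1.6B.
Δexcess reserves = Δreserves − Δrequired = −¥94B − (+¥1.6B) = -¥95.6 billion.

-¥95.6 billion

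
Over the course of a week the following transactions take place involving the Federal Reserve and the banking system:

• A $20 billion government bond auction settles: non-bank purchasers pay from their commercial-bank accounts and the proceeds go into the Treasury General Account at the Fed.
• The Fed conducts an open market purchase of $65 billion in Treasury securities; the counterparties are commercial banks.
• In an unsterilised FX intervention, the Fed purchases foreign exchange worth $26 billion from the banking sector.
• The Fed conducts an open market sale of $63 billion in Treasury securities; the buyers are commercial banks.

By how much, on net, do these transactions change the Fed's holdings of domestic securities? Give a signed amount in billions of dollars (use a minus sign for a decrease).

Fed balance sheet:
  Assets:      Securities +$2B, Foreign assets +$26B
  Liabilities: Bank reserves +$8B, Government deposits +$20B
Commercial banking system:
  Assets:      Reserves at CB +$8B, Securities −$2B, Foreign assets −$26B
  Liabilities: Checkable deposits −$20B
So the change in the Fed's holdings of domestic securities is +$2 billion.

+$2 billion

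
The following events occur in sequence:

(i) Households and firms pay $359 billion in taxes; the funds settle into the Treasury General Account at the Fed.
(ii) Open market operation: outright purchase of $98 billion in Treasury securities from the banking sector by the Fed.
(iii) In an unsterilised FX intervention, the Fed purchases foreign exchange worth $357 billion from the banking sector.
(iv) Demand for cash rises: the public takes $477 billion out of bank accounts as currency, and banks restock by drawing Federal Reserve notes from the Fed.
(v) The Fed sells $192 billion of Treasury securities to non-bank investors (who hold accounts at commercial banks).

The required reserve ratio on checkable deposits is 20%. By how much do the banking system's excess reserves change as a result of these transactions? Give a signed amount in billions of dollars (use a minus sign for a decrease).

Government account inflow $359 billion: reserves −$359B, deposits −$359B.
OMO purchase (from banks) $98 billion: reserves +$98B, deposits 0.
FX purchase $357 billion: reserves +$357B, deposits 0.
Currency withdrawal $477 billion: reserves −$477B, deposits −$477B.
Asset sale (to non-banks) $192 billion: reserves −$192B, deposits −$192B.
Totals: Δreserves = −$573B, Δdeposits = −$1028B.
Δrequired reserves = 20% × −$1028B = −$205.6B.
Δexcess reserves = Δreserves − Δrequired = −$573B − (−$205.6B) = -$367.4 billion.

-$367.4 billion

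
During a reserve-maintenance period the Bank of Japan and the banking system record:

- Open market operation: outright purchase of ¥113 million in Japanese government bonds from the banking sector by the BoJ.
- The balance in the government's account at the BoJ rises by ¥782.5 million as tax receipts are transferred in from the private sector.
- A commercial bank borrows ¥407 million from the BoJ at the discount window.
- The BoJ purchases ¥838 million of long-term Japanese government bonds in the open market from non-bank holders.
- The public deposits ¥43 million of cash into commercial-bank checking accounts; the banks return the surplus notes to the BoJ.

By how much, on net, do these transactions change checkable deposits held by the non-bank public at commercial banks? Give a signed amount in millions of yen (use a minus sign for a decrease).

+¥98.5 million

OMO purchase (from banks) ¥113 million: the counterparty is a bank, so public deposits are unchanged → 0.
Government account inflow ¥782.5 million: non-bank counterparties' bank balances fall → −¥782.5M.
Discount-window loan ¥407 million: the counterparty is a bank, so public deposits are unchanged → 0.
Asset purchase (from non-banks) ¥838 million: non-bank counterparties' bank balances rise → +¥838M.
Currency deposit ¥43 million: non-bank counterparties' bank balances rise → +¥43M.
Net: 0 − 782.5 + 0 + 838 + 43 = +¥98.5 million.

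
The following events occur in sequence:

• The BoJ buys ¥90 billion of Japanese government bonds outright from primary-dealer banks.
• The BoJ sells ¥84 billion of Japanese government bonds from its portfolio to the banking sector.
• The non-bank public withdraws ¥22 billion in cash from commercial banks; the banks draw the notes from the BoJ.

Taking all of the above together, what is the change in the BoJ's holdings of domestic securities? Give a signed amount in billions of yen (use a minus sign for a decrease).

BoJ balance sheet:
  Assets:      Securities +¥6B
  Liabilities: Bank reserves −¥16B, Currency in circulation +¥22B
So the change in the BoJ's holdings of domestic securities is +¥6 billion.

+¥6 billion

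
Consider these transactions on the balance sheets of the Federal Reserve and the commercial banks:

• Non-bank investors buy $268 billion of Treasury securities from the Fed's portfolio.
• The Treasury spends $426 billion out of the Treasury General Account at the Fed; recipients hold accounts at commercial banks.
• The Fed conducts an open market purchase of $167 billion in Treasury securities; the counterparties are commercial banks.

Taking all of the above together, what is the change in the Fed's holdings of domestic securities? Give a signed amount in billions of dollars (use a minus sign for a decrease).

Fed balance sheet:
  Assets:      Securities −$101B
  Liabilities: Bank reserves +$325B, Government deposits −$426B
Commercial banking system:
  Assets:      Reserves at CB +$325B, Securities −$167B
  Liabilities: Checkable deposits +$158B
So the change in the Fed's holdings of domestic securities is -$101 billion.

-$101 billion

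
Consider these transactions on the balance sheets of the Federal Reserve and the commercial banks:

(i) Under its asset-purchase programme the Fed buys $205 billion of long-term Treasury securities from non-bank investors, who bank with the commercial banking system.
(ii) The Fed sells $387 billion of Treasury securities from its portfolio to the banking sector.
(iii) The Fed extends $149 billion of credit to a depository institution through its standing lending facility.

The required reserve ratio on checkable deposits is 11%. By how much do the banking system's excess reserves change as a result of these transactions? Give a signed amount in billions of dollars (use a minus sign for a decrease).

-$55.55 billion

Asset purchase (from non-banks) $205 billion: reserves +$205B, deposits +$205B.
OMO sale (to banks) $387 billion: reserves −$387B, deposits 0.
Discount-window loan $149 billion: reserves +$149B, deposits 0.
Totals: Δreserves = −$33B, Δdeposits = +$205B.
Δrequired reserves = 11% × +$205B = +$22.55B.
Δexcess reserves = Δreserves − Δrequired = −$33B − (+$22.55B) = -$55.55 billion.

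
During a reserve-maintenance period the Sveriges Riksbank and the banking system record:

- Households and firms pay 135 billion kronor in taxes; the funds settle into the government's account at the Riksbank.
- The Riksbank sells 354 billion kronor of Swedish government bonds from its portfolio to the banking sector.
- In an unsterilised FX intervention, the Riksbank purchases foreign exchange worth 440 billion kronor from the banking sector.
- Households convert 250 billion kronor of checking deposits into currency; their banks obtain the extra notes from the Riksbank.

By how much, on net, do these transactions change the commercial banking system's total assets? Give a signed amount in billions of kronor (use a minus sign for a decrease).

-385 billion

Riksbank balance sheet:
  Assets:      Securities −354B, Foreign assets +440B
  Liabilities: Bank reserves −299B, Currency in circulation +250B, Government deposits +135B
Commercial banking system:
  Assets:      Reserves at CB −299B, Securities +354B, Foreign assets −440B
  Liabilities: Checkable deposits −385B
Change in total bank assets = -385 billion.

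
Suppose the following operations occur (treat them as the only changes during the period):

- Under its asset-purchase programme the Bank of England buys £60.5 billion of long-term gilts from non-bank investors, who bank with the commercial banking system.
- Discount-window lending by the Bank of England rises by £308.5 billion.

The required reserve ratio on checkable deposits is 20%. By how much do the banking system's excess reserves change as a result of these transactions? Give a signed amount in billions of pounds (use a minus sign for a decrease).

Asset purchase (from non-banks) £60.5 billion: reserves +£60.5B, deposits +£60.5B.
Discount-window loan £308.5 billion: reserves +£308.5B, deposits 0.
Totals: Δreserves = +£369B, Δdeposits = +£60.5B.
Δrequired reserves = 20% × +£60.5B = +£12.1B.
Δexcess reserves = Δreserves − Δrequired = +£369B − (+£12.1B) = +£356.9 billion.

+£356.9 billion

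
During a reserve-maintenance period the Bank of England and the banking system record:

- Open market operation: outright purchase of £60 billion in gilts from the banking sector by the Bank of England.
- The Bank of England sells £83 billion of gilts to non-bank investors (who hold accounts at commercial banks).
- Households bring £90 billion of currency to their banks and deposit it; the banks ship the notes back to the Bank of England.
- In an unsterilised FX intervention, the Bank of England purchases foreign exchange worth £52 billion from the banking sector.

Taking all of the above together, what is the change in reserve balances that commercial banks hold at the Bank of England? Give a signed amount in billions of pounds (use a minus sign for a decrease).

+£119 billion

Bank of England balance sheet:
  Assets:      Securities −£23B, Foreign assets +£52B
  Liabilities: Bank reserves +£119B, Currency in circulation −£90B
Commercial banking system:
  Assets:      Reserves at CB +£119B, Securities −£60B, Foreign assets −£52B
  Liabilities: Checkable deposits +£7B
So the change in reserve balances that commercial banks hold at the Bank of England is +£119 billion.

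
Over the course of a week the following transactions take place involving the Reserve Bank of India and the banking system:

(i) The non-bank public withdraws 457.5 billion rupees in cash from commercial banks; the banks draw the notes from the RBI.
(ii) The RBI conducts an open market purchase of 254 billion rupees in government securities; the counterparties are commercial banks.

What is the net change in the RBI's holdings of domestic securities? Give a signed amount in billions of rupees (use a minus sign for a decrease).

Currency withdrawal 457.5 billion rupees: the RBI's securities portfolio is untouched → 0.
OMO purchase (from banks) 254 billion rupees: securities added to the RBI's portfolio → +254B.
Net: 0 + 254 = +254 billion.

+254 billion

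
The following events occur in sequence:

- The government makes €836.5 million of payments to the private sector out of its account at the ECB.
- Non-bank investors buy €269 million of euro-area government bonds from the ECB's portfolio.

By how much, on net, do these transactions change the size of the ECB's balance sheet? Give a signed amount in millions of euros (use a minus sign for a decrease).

ECB balance sheet:
  Assets:      Securities −€269M
  Liabilities: Bank reserves +€567.5M, Government deposits −€836.5M
Commercial banking system:
  Assets:      Reserves at CB +€567.5M
  Liabilities: Checkable deposits +€567.5M
Change in total ECB assets = -€269 million.

-€269 million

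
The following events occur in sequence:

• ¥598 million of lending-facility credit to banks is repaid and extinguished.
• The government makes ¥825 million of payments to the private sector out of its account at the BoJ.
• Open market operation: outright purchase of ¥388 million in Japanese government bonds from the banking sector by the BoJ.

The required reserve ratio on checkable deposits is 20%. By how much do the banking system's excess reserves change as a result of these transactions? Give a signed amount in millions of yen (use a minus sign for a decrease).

Discount-window repayment ¥598 million: reserves −¥598M, deposits 0.
Government spending ¥825 million: reserves +¥825M, deposits +¥825M.
OMO purchase (from banks) ¥388 million: reserves +¥388M, deposits 0.
Totals: Δreserves = +¥615M, Δdeposits = +¥825M.
Δrequired reserves = 20% × +¥825M = +¥165M.
Δexcess reserves = Δreserves − Δrequired = +¥615M − (+¥165M) = +¥450 million.

+¥450 million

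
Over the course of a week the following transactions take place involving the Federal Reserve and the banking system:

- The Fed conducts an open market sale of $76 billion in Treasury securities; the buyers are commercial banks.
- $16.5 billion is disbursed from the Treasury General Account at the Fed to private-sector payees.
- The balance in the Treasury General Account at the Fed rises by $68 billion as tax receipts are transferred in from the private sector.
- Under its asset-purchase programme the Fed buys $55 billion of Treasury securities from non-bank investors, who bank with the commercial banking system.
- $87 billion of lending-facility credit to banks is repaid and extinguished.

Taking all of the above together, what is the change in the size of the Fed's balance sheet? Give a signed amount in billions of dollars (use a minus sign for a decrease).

-$108 billion

Fed balance sheet:
  Assets:      Securities −$21B, Loans to banks −$87B
  Liabilities: Bank reserves −$159.5B, Government deposits +$51.5B
Commercial banking system:
  Assets:      Reserves at CB −$159.5B, Securities +$76B
  Liabilities: Checkable deposits +$3.5B, Borrowings from CB −$87B
Change in total Fed assets = -$108 billion.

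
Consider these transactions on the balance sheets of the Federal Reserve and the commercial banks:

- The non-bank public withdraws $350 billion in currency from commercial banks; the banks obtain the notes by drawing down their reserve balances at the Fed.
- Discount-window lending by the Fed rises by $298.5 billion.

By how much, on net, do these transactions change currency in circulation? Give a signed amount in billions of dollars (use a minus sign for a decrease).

+$350 billion

Currency withdrawal $350 billion: notes leave the central bank → +$350B.
Discount-window loan $298.5 billion: no currency enters or leaves circulation → 0.
Net: 350 + 0 = +$350 billion.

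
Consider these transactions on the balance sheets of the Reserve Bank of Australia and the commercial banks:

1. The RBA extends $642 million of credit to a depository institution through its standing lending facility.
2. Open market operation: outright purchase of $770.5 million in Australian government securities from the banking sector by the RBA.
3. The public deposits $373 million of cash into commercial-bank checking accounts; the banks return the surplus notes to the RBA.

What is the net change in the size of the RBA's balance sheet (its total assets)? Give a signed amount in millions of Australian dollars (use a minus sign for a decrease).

+$1412.5 million

RBA balance sheet:
  Assets:      Securities +$770.5M, Loans to banks +$642M
  Liabilities: Bank reserves +$1785.5M, Currency in circulation −$373M
Change in total RBA assets = +$1412.5 million.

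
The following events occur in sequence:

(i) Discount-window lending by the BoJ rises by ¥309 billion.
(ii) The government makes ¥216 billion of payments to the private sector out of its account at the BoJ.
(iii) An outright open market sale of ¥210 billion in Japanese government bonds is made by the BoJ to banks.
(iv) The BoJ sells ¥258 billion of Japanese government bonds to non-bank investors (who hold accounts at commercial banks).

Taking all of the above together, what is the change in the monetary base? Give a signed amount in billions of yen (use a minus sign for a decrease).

+¥57 billion

Discount-window loan ¥309 billion: BoJ balance sheet expands → +¥309B.
Government spending ¥216 billion: a non-base liability converts back to reserves → +¥216B.
OMO sale (to banks) ¥210 billion: BoJ balance sheet contracts → −¥210B.
Asset sale (to non-banks) ¥258 billion: BoJ balance sheet contracts → −¥258B.
Net: 309 + 216 − 210 − 258 = +¥57 billion.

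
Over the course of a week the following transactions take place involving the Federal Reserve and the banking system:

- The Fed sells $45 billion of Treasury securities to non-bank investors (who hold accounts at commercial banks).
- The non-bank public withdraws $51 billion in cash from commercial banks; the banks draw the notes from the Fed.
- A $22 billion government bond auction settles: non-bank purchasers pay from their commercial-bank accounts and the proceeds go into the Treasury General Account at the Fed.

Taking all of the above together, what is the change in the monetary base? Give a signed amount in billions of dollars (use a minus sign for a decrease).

Asset sale (to non-banks) $45 billion: Fed balance sheet contracts → −$45B.
Currency withdrawal $51 billion: just a shift between currency and reserves — both are base money → 0.
Government account inflow $22 billion: reserves shift to a non-base liability → −$22B.
Net: −45 + 0 − 22 = -$67 billion.

-$67 billion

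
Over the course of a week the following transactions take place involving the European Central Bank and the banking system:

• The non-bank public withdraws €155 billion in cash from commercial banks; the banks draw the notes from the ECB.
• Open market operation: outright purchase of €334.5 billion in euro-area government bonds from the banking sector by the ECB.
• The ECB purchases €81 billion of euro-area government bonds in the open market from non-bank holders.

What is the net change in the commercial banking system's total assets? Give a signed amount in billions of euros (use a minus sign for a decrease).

-€74 billion

ECB balance sheet:
  Assets:      Securities +€415.5B
  Liabilities: Bank reserves +€260.5B, Currency in circulation +€155B
Commercial banking system:
  Assets:      Reserves at CB +€260.5B, Securities −€334.5B
  Liabilities: Checkable deposits −€74B
Change in total bank assets = -€74 billion.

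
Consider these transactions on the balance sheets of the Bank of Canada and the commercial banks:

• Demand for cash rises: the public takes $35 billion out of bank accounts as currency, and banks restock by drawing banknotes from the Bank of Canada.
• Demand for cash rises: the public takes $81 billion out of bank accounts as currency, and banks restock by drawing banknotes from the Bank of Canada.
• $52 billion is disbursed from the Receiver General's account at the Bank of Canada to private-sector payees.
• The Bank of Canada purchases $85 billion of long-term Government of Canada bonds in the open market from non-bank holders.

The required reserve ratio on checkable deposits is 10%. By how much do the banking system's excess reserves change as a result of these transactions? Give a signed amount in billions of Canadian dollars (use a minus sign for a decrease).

Currency withdrawal $35 billion: reserves −$35B, deposits −$35B.
Currency withdrawal $81 billion: reserves −$81B, deposits −$81B.
Government spending $52 billion: reserves +$52B, deposits +$52B.
Asset purchase (from non-banks) $85 billion: reserves +$85B, deposits +$85B.
Totals: Δreserves = +$21B, Δdeposits = +$21B.
Δrequired reserves = 10% × +$21B = +$2.1B.
Δexcess reserves = Δreserves − Δrequired = +$21B − (+$2.1B) = +$18.9 billion.

+$18.9 billion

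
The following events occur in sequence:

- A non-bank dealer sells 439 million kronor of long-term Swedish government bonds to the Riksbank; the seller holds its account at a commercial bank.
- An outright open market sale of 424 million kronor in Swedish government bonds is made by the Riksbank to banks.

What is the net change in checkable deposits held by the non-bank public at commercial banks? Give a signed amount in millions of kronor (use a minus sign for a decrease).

Asset purchase (from non-banks) 439 million kronor: non-bank counterparties' bank balances rise → +439M.
OMO sale (to banks) 424 million kronor: the counterparty is a bank, so public deposits are unchanged → 0.
Net: 439 + 0 = +439 million.

+439 million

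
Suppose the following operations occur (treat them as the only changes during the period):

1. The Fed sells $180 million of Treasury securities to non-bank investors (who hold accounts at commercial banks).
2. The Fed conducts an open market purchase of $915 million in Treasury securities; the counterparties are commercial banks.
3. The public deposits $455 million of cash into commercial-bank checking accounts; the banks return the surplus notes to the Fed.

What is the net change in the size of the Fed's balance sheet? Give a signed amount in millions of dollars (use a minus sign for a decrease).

Fed balance sheet:
  Assets:      Securities +$735M
  Liabilities: Bank reserves +$1190M, Currency in circulation −$455M
Change in total Fed assets = +$735 million.

+$735 million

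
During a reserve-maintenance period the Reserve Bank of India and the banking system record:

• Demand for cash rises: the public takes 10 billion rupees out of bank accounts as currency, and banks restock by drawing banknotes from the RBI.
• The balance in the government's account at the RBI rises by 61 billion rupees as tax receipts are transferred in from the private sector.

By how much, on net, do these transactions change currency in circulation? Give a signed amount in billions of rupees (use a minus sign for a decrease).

RBI balance sheet:
  Assets:      no change
  Liabilities: Bank reserves −71B, Currency in circulation +10B, Government deposits +61B
So the change in currency in circulation is +10 billion.

+10 billion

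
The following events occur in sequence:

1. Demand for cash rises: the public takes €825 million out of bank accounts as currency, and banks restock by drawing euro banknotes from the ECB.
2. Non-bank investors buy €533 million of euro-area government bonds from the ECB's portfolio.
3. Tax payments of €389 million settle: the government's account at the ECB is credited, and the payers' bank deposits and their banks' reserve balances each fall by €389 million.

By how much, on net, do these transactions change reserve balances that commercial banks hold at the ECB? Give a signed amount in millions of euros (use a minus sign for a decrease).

ECB balance sheet:
  Assets:      Securities −€533M
  Liabilities: Bank reserves −€1747M, Currency in circulation +€825M, Government deposits +€389M
So the change in reserve balances that commercial banks hold at the ECB is -€1747 million.

-€1747 million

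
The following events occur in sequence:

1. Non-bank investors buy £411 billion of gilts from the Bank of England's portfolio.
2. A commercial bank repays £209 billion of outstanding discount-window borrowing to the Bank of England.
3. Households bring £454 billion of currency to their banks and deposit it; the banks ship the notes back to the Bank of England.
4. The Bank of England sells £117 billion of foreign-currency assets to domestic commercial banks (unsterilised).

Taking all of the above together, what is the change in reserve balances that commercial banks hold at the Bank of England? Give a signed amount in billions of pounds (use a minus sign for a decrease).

Bank of England balance sheet:
  Assets:      Securities −£411B, Loans to banks −£209B, Foreign assets −£117B
  Liabilities: Bank reserves −£283B, Currency in circulation −£454B
Commercial banking system:
  Assets:      Reserves at CB −£283B, Foreign assets +£117B
  Liabilities: Checkable deposits +£43B, Borrowings from CB −£209B
So the change in reserve balances that commercial banks hold at the Bank of England is -£283 billion.

-£283 billion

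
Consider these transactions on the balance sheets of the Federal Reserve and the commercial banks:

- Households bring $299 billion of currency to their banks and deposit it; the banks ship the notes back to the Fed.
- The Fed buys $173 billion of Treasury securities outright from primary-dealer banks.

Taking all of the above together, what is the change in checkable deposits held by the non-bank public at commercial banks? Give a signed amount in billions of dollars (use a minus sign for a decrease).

+$299 billion

Currency deposit $299 billion: non-bank counterparties' bank balances rise → +$299B.
OMO purchase (from banks) $173 billion: the counterparty is a bank, so public deposits are unchanged → 0.
Net: 299 + 0 = +$299 billion.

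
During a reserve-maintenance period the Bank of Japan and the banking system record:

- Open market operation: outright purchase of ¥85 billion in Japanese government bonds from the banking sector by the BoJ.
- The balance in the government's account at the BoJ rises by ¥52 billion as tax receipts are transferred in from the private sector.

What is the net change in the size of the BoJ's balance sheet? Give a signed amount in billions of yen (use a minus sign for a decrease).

BoJ balance sheet:
  Assets:      Securities +¥85B
  Liabilities: Bank reserves +¥33B, Government deposits +¥52B
Commercial banking system:
  Assets:      Reserves at CB +¥33B, Securities −¥85B
  Liabilities: Checkable deposits −¥52B
Change in total BoJ assets = +¥85 billion.

+¥85 billion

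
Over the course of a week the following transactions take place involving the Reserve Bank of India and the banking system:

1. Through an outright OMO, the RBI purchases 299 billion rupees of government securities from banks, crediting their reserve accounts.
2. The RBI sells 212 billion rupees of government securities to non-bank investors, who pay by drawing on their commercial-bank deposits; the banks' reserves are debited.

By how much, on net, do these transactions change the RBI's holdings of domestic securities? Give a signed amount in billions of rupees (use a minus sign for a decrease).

+87 billion

RBI balance sheet:
  Assets:      Securities +87B
  Liabilities: Bank reserves +87B
So the change in the RBI's holdings of domestic securities is +87 billion.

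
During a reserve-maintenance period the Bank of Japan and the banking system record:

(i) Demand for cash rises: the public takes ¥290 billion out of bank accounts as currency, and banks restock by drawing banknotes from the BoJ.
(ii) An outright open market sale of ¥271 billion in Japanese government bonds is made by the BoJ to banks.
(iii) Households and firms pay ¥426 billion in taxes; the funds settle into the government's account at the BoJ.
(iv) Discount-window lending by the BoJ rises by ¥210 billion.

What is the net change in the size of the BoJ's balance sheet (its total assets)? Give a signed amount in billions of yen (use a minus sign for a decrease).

-¥61 billion

BoJ balance sheet:
  Assets:      Securities −¥271B, Loans to banks +¥210B
  Liabilities: Bank reserves −¥777B, Currency in circulation +¥290B, Government deposits +¥426B
Commercial banking system:
  Assets:      Reserves at CB −¥777B, Securities +¥271B
  Liabilities: Checkable deposits −¥716B, Borrowings from CB +¥210B
Change in total BoJ assets = -¥61 billion.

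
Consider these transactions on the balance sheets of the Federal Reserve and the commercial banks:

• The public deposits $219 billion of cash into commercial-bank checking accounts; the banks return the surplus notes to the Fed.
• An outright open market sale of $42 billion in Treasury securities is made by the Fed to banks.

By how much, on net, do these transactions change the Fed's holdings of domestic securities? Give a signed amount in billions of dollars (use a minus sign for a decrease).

Fed balance sheet:
  Assets:      Securities −$42B
  Liabilities: Bank reserves +$177B, Currency in circulation −$219B
So the change in the Fed's holdings of domestic securities is -$42 billion.

-$42 billion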